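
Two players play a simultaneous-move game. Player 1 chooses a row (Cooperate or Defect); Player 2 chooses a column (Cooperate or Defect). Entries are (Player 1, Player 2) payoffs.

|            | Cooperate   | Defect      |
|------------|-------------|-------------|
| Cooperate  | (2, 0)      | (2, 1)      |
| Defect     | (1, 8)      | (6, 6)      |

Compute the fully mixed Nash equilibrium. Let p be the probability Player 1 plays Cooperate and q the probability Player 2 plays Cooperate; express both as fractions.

In a mixed NE each player is indifferent between their pure strategies, so the opponent's mix sets the indifference.
Player 2 indifferent between Cooperate and Defect: p·0 + (1−p)·8 = p·1 + (1−p)·6 ⟹ 8 + (-8)p = 6 + (-5)p ⟹ p = 2/3.
Player 1 indifferent between Cooperate and Defect: q·2 + (1−q)·2 = q·1 + (1−q)·6 ⟹ 2 + 0q = 6 + (-5)q ⟹ q = 4/5.

p = 2/3, q = 4/5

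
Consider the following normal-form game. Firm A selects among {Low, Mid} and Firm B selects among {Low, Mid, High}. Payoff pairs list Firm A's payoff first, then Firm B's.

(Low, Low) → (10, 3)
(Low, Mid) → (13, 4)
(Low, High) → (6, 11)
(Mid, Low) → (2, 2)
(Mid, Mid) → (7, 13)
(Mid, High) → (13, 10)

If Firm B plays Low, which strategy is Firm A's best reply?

With Firm B fixed at Low, Firm A's payoffs are: Low → 10, Mid → 2.
The maximum is 10, achieved by Low.

Low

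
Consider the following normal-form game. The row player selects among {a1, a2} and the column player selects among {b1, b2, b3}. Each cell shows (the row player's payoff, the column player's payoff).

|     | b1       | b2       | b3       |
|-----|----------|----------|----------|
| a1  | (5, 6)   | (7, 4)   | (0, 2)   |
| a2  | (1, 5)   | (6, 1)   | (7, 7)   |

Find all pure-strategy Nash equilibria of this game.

Find each player's best response to every opponent strategy; NE are the intersections.
The row player's best responses — vs b1: a1 (payoff 5); vs b2: a1 (payoff 7); vs b3: a2 (payoff 7).
The column player's best responses — vs a1: b1 (payoff 6); vs a2: b3 (payoff 7).
Mutual best responses occur at (a1, b1) and (a2, b3); at each, neither player gains by switching.

(a1, b1) and (a2, b3)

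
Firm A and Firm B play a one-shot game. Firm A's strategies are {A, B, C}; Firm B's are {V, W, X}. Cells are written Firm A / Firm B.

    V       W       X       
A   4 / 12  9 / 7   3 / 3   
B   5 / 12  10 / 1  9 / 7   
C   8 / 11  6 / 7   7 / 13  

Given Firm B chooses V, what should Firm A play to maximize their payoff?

With Firm B fixed at V, Firm A's payoffs are: A → 4, B → 5, C → 8.
The maximum is 8, achieved by C.

C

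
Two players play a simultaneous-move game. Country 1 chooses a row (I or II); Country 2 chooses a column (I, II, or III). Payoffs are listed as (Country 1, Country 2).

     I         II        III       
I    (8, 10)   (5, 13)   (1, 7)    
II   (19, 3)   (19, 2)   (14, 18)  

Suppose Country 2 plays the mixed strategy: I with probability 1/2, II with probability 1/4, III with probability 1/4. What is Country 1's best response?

Country 1's best reply maximizes expected payoff against the mix.
I: (1/2)·8 + (1/4)·5 + (1/4)·1 = 11/2
II: (1/2)·19 + (1/4)·19 + (1/4)·14 = 71/4
Highest expected payoff is 71/4, from II.

II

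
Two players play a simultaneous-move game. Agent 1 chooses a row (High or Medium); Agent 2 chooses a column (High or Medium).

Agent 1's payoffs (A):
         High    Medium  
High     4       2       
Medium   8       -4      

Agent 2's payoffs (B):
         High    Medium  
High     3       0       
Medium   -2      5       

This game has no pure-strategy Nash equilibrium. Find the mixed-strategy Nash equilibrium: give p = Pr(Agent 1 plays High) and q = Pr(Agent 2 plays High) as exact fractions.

p = 7/10, q = 3/5

In a mixed NE each player is indifferent between their pure strategies, so the opponent's mix sets the indifference.
Agent 2 indifferent between High and Medium: p·3 + (1−p)·(-2) = p·0 + (1−p)·5 ⟹ (-2) + 5p = 5 + (-5)p ⟹ p = 7/10.
Agent 1 indifferent between High and Medium: q·4 + (1−q)·2 = q·8 + (1−q)·(-4) ⟹ 2 + 2q = (-4) + 12q ⟹ q = 3/5.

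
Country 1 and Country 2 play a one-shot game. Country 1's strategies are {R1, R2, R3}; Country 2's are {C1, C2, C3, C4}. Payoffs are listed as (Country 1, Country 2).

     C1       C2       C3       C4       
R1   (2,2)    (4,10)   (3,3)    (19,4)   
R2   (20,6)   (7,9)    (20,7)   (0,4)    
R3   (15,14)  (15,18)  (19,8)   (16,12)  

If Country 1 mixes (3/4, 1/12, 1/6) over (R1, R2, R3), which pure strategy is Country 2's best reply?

C2

Country 2's best reply maximizes expected payoff against the mix.
C1: (3/4)·2 + (1/12)·6 + (1/6)·14 = 13/3
C2: (3/4)·10 + (1/12)·9 + (1/6)·18 = 45/4
C3: (3/4)·3 + (1/12)·7 + (1/6)·8 = 25/6
C4: (3/4)·4 + (1/12)·4 + (1/6)·12 = 16/3
Highest expected payoff is 45/4, from C2.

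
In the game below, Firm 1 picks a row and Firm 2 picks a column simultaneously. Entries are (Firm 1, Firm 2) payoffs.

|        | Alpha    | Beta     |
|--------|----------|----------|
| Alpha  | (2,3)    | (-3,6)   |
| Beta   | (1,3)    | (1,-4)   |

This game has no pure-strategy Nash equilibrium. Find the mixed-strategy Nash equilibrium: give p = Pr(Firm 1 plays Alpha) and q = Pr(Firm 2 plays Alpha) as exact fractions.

p = 7/10, q = 4/5

Each player's mixing probability is pinned down by making the *other* player indifferent.
Firm 2 indifferent between Alpha and Beta: p·3 + (1−p)·3 = p·6 + (1−p)·(-4) ⟹ 3 + 0p = (-4) + 10p ⟹ p = 7/10.
Firm 1 indifferent between Alpha and Beta: q·2 + (1−q)·(-3) = q·1 + (1−q)·1 ⟹ (-3) + 5q = 1 + 0q ⟹ q = 4/5.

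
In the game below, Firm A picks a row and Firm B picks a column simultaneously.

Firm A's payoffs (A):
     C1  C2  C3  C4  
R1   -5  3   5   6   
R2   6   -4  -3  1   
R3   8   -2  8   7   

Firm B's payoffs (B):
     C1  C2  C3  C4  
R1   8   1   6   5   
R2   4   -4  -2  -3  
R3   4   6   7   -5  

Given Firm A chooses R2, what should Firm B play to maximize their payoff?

With Firm A fixed at R2, Firm B's payoffs are: C1 → 4, C2 → -4, C3 → -2, C4 → -3.
The maximum is 4, achieved by C1.

C1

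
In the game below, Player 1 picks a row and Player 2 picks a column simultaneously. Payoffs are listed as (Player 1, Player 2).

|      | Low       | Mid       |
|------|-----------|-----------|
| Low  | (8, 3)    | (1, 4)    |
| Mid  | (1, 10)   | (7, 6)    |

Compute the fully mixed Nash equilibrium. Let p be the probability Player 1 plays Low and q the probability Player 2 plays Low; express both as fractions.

In a mixed NE each player is indifferent between their pure strategies, so the opponent's mix sets the indifference.
Player 2 indifferent between Low and Mid: p·3 + (1−p)·10 = p·4 + (1−p)·6 ⟹ 10 + (-7)p = 6 + (-2)p ⟹ p = 4/5.
Player 1 indifferent between Low and Mid: q·8 + (1−q)·1 = q·1 + (1−q)·7 ⟹ 1 + 7q = 7 + (-6)q ⟹ q = 6/13.

p = 4/5, q = 6/13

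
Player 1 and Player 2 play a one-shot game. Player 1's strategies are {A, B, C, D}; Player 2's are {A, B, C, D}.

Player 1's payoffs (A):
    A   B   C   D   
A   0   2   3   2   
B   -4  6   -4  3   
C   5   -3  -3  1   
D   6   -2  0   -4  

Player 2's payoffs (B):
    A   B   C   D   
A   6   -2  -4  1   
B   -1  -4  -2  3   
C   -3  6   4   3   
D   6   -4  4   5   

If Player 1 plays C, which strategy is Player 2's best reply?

With Player 1 fixed at C, Player 2's payoffs are: A → -3, B → 6, C → 4, D → 3.
The maximum is 6, achieved by B.

B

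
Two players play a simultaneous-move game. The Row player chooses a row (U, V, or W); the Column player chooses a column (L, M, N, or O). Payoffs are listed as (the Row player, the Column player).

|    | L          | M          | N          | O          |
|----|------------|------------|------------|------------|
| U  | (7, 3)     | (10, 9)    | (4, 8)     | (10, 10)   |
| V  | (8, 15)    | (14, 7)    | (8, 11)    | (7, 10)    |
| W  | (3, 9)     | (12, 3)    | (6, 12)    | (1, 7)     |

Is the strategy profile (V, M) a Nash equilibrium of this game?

Holding the Column player at M: the Row player gets 14 from V, versus 10 from U, 12 from W. No profitable deviation for the Row player.
Holding the Row player at V: the Column player gets 7 from M but could get 15 by switching to L. The Column player has a profitable deviation.

No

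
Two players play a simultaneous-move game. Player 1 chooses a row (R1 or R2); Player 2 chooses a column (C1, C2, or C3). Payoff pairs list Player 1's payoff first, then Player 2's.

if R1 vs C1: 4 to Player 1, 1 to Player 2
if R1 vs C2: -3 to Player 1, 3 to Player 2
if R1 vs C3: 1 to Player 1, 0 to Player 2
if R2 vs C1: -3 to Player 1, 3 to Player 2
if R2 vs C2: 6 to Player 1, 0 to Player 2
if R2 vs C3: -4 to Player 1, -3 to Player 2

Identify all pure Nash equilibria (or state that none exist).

Find each player's best response to every opponent strategy; NE are the intersections.
Player 1's best responses — vs C1: R1 (payoff 4); vs C2: R2 (payoff 6); vs C3: R1 (payoff 1).
Player 2's best responses — vs R1: C2 (payoff 3); vs R2: C1 (payoff 3).
No cell has both players best-responding. For instance, Player 1's best reply to C3 is R1, but against R1 Player 2 prefers C2 over C3.

No pure-strategy Nash equilibrium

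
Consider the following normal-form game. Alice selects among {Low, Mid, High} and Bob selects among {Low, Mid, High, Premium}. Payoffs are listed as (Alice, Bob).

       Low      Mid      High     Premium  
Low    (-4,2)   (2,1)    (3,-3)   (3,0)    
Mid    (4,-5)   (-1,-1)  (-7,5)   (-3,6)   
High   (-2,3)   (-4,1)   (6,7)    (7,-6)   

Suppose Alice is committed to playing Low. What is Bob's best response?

Low

With Alice fixed at Low, Bob's payoffs are: Low → 2, Mid → 1, High → -3, Premium → 0.
The maximum is 2, achieved by Low.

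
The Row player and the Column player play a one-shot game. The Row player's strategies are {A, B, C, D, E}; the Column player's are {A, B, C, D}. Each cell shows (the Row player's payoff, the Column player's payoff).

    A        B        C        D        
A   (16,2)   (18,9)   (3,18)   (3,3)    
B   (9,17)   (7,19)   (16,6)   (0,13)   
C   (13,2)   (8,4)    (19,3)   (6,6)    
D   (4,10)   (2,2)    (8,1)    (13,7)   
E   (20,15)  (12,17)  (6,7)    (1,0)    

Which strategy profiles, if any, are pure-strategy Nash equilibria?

No pure-strategy Nash equilibrium

A profile is a Nash equilibrium when each player is best-responding to the other.
The Row player's best responses — vs A: E (payoff 20); vs B: A (payoff 18); vs C: C (payoff 19); vs D: D (payoff 13).
The Column player's best responses — vs A: C (payoff 18); vs B: B (payoff 19); vs C: D (payoff 6); vs D: A (payoff 10); vs E: B (payoff 17).
No cell has both players best-responding. For instance, the Row player's best reply to D is D, but against D the Column player prefers A over D.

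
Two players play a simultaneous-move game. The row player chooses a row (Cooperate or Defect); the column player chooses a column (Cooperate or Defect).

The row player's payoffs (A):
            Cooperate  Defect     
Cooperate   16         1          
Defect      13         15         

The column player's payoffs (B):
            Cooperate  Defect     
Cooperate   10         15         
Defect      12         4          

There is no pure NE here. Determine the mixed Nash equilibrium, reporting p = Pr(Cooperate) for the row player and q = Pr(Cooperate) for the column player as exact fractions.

p = 8/13, q = 14/17

In a mixed NE each player is indifferent between their pure strategies, so the opponent's mix sets the indifference.
The column player indifferent between Cooperate and Defect: p·10 + (1−p)·12 = p·15 + (1−p)·4 ⟹ 12 + (-2)p = 4 + 11p ⟹ p = 8/13.
The row player indifferent between Cooperate and Defect: q·16 + (1−q)·1 = q·13 + (1−q)·15 ⟹ 1 + 15q = 15 + (-2)q ⟹ q = 14/17.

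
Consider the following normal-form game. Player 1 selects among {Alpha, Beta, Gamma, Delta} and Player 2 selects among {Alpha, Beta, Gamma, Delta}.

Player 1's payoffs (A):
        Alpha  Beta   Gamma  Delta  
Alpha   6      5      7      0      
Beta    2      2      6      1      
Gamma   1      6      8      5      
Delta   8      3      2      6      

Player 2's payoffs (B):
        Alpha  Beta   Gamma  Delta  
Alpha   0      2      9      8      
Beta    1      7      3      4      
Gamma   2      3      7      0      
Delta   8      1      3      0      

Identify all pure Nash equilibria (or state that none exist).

(Gamma, Gamma) and (Delta, Alpha)

A profile is a Nash equilibrium when each player is best-responding to the other.
Player 1's best responses — vs Alpha: Delta (payoff 8); vs Beta: Gamma (payoff 6); vs Gamma: Gamma (payoff 8); vs Delta: Delta (payoff 6).
Player 2's best responses — vs Alpha: Gamma (payoff 9); vs Beta: Beta (payoff 7); vs Gamma: Gamma (payoff 7); vs Delta: Alpha (payoff 8).
Mutual best responses occur at (Gamma, Gamma) and (Delta, Alpha); at each, neither player gains by switching.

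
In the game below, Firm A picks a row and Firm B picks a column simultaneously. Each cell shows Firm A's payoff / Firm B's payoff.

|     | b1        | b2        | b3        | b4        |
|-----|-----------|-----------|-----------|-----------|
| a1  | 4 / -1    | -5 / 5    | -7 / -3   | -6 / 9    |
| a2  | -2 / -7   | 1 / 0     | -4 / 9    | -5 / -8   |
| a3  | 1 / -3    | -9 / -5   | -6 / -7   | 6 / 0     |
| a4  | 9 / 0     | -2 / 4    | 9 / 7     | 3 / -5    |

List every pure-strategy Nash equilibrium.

(a3, b4) and (a4, b3)

Check mutual best responses: a cell is a NE iff neither player can gain by unilaterally deviating.
Firm A's best responses — vs b1: a4 (payoff 9); vs b2: a2 (payoff 1); vs b3: a4 (payoff 9); vs b4: a3 (payoff 6).
Firm B's best responses — vs a1: b4 (payoff 9); vs a2: b3 (payoff 9); vs a3: b4 (payoff 0); vs a4: b3 (payoff 7).
Mutual best responses occur at (a3, b4) and (a4, b3); at each, neither player gains by switching.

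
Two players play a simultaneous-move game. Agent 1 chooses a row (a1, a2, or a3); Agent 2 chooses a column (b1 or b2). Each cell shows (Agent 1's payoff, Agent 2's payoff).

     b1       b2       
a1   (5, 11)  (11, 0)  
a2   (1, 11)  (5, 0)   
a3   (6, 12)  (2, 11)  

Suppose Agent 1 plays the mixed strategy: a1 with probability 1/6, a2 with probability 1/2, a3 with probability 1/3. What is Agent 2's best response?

Compute Agent 2's expected payoff from each pure strategy against the given mix.
b1: (1/6)·11 + (1/2)·11 + (1/3)·12 = 34/3
b2: (1/6)·0 + (1/2)·0 + (1/3)·11 = 11/3
Highest expected payoff is 34/3, from b1.

b1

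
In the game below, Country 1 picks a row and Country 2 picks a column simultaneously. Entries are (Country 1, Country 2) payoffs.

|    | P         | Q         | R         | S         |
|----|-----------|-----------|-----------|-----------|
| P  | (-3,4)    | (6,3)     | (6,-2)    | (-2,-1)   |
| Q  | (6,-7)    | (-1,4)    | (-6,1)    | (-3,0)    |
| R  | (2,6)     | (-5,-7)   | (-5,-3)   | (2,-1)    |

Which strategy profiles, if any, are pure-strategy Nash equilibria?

There is no pure-strategy Nash equilibrium

Check mutual best responses: a cell is a NE iff neither player can gain by unilaterally deviating.
Country 1's best responses — vs P: Q (payoff 6); vs Q: P (payoff 6); vs R: P (payoff 6); vs S: R (payoff 2).
Country 2's best responses — vs P: P (payoff 4); vs Q: Q (payoff 4); vs R: P (payoff 6).
No cell has both players best-responding. For instance, Country 1's best reply to R is P, but against P Country 2 prefers P over R.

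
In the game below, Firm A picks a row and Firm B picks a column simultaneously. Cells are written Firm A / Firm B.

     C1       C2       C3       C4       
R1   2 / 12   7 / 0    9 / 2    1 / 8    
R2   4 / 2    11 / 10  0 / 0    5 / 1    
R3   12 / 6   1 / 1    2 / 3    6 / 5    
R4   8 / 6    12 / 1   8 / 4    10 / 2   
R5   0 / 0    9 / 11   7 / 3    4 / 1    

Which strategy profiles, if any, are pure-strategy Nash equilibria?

(R3, C1)

Check mutual best responses: a cell is a NE iff neither player can gain by unilaterally deviating.
Firm A's best responses — vs C1: R3 (payoff 12); vs C2: R4 (payoff 12); vs C3: R1 (payoff 9); vs C4: R4 (payoff 10).
Firm B's best responses — vs R1: C1 (payoff 12); vs R2: C2 (payoff 10); vs R3: C1 (payoff 6); vs R4: C1 (payoff 6); vs R5: C2 (payoff 11).
The only mutual best response is (R3, C1); neither player gains by switching there.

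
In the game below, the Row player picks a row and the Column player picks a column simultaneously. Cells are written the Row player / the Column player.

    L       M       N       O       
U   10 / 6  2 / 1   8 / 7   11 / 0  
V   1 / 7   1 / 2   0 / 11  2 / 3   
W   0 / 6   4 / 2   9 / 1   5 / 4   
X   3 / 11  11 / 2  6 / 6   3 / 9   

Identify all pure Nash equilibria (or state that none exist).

Check mutual best responses: a cell is a NE iff neither player can gain by unilaterally deviating.
The Row player's best responses — vs L: U (payoff 10); vs M: X (payoff 11); vs N: W (payoff 9); vs O: U (payoff 11).
The Column player's best responses — vs U: N (payoff 7); vs V: N (payoff 11); vs W: L (payoff 6); vs X: L (payoff 11).
No cell has both players best-responding. For instance, the Row player's best reply to L is U, but against U the Column player prefers N over L.

None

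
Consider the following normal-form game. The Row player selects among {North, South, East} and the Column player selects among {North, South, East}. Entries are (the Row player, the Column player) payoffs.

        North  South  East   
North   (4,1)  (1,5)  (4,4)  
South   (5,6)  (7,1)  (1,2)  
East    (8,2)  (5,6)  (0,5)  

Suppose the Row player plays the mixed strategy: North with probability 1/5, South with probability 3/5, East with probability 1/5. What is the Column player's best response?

North

The Column player's best reply maximizes expected payoff against the mix.
North: (1/5)·1 + (3/5)·6 + (1/5)·2 = 21/5
South: (1/5)·5 + (3/5)·1 + (1/5)·6 = 14/5
East: (1/5)·4 + (3/5)·2 + (1/5)·5 = 3
Highest expected payoff is 21/5, from North.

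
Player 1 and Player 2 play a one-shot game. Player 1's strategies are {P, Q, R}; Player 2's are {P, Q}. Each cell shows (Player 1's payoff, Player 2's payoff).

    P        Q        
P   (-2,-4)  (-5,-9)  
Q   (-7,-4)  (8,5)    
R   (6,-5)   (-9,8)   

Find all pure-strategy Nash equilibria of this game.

(Q, Q)

Check mutual best responses: a cell is a NE iff neither player can gain by unilaterally deviating.
Player 1's best responses — vs P: R (payoff 6); vs Q: Q (payoff 8).
Player 2's best responses — vs P: P (payoff -4); vs Q: Q (payoff 5); vs R: Q (payoff 8).
The only mutual best response is (Q, Q); neither player gains by switching there.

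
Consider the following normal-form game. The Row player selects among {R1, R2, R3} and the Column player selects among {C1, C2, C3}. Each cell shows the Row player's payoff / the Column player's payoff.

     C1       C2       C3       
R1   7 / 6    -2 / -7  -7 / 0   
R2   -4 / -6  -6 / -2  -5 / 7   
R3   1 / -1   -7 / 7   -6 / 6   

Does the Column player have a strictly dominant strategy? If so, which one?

Check whether one of the Column player's strategies beats all alternatives regardless of what the opponent does.
C1 is not dominant: against R2, C2 gives -2 > -6.
C2 is not dominant: against R1, C1 gives 6 > -7.
C3 is not dominant: against R1, C1 gives 6 > 0.
No single strategy is best against every opponent action.

No strictly dominant strategy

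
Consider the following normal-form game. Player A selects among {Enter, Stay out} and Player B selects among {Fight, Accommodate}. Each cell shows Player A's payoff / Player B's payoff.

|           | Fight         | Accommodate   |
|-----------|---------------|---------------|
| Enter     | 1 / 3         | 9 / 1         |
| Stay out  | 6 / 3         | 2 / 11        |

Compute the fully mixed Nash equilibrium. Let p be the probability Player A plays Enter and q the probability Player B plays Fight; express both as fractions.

p = 4/5, q = 7/12

In a mixed NE each player is indifferent between their pure strategies, so the opponent's mix sets the indifference.
Player B indifferent between Fight and Accommodate: p·3 + (1−p)·3 = p·1 + (1−p)·11 ⟹ 3 + 0p = 11 + (-10)p ⟹ p = 4/5.
Player A indifferent between Enter and Stay out: q·1 + (1−q)·9 = q·6 + (1−q)·2 ⟹ 9 + (-8)q = 2 + 4q ⟹ q = 7/12.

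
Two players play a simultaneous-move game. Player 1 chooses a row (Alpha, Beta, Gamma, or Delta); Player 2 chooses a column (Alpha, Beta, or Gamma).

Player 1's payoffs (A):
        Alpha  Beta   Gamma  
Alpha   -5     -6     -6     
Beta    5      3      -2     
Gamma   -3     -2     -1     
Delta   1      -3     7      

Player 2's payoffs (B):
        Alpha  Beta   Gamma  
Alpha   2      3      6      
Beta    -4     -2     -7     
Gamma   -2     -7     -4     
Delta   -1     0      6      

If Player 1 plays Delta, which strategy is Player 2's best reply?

Gamma

With Player 1 fixed at Delta, Player 2's payoffs are: Alpha → -1, Beta → 0, Gamma → 6.
The maximum is 6, achieved by Gamma.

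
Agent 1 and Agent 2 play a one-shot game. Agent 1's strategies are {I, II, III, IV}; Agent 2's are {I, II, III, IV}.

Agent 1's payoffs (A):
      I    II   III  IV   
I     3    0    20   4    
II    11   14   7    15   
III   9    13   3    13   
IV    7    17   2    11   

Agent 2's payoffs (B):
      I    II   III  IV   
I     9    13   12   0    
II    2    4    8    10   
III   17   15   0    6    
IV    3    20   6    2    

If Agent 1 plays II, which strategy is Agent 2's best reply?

With Agent 1 fixed at II, Agent 2's payoffs are: I → 2, II → 4, III → 8, IV → 10.
The maximum is 10, achieved by IV.

IV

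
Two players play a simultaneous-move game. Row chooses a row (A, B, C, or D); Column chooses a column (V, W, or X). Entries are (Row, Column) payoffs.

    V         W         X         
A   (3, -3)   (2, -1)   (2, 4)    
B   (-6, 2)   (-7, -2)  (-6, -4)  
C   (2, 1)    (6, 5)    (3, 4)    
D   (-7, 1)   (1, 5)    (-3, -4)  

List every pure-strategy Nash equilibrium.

(C, W)

A profile is a Nash equilibrium when each player is best-responding to the other.
Row's best responses — vs V: A (payoff 3); vs W: C (payoff 6); vs X: C (payoff 3).
Column's best responses — vs A: X (payoff 4); vs B: V (payoff 2); vs C: W (payoff 5); vs D: W (payoff 5).
The only mutual best response is (C, W); neither player gains by switching there.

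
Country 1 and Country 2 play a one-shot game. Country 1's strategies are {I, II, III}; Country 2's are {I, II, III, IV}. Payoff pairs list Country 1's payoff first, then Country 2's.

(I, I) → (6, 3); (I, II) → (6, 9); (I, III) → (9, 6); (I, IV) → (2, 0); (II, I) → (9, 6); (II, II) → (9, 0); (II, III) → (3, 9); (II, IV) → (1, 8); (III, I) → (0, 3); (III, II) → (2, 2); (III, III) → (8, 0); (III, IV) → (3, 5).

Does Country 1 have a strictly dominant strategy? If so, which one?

None

Check whether one of Country 1's strategies beats all alternatives regardless of what the opponent does.
I is not dominant: against I, II gives 9 > 6.
II is not dominant: against III, I gives 9 > 3.
III is not dominant: against I, I gives 6 > 0.
No single strategy is best against every opponent action.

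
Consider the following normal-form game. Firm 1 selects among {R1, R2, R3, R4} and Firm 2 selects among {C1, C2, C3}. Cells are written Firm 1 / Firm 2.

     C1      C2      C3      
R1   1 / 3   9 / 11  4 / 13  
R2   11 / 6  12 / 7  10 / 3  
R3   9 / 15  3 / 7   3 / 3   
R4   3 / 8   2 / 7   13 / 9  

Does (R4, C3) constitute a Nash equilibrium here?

Yes

Holding Firm 2 at C3: Firm 1 gets 13 from R4, versus 4 from R1, 10 from R2, 3 from R3. No profitable deviation for Firm 1.
Holding Firm 1 at R4: Firm 2 gets 9 from C3, versus 8 from C1, 7 from C2. No profitable deviation for Firm 2 either.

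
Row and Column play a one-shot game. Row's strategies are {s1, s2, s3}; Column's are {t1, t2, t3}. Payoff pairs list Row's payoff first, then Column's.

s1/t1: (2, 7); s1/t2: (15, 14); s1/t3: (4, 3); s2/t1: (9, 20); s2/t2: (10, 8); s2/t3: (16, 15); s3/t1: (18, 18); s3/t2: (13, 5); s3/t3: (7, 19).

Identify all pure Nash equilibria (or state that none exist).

(s1, t2)

A profile is a Nash equilibrium when each player is best-responding to the other.
Row's best responses — vs t1: s3 (payoff 18); vs t2: s1 (payoff 15); vs t3: s2 (payoff 16).
Column's best responses — vs s1: t2 (payoff 14); vs s2: t1 (payoff 20); vs s3: t3 (payoff 19).
The only mutual best response is (s1, t2); neither player gains by switching there.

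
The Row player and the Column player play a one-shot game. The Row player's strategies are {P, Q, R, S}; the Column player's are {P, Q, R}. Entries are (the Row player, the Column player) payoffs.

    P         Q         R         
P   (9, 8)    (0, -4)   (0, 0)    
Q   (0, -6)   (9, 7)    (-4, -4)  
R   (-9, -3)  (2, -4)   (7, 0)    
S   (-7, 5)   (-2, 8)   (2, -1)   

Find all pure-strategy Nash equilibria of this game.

A profile is a Nash equilibrium when each player is best-responding to the other.
The Row player's best responses — vs P: P (payoff 9); vs Q: Q (payoff 9); vs R: R (payoff 7).
The Column player's best responses — vs P: P (payoff 8); vs Q: Q (payoff 7); vs R: R (payoff 0); vs S: Q (payoff 8).
Mutual best responses occur at (P, P), (Q, Q), and (R, R); at each, neither player gains by switching.

(P, P), (Q, Q), and (R, R)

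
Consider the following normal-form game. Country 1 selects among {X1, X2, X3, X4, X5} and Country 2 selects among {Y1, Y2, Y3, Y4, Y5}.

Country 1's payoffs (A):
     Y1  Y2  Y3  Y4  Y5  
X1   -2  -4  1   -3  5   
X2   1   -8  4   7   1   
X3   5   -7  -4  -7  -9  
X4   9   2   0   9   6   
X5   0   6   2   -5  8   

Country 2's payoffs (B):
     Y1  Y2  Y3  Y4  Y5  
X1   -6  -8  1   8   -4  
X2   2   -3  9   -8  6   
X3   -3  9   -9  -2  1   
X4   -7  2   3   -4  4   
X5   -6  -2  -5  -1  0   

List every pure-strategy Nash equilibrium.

(X2, Y3) and (X5, Y5)

Find each player's best response to every opponent strategy; NE are the intersections.
Country 1's best responses — vs Y1: X4 (payoff 9); vs Y2: X5 (payoff 6); vs Y3: X2 (payoff 4); vs Y4: X4 (payoff 9); vs Y5: X5 (payoff 8).
Country 2's best responses — vs X1: Y4 (payoff 8); vs X2: Y3 (payoff 9); vs X3: Y2 (payoff 9); vs X4: Y5 (payoff 4); vs X5: Y5 (payoff 0).
Mutual best responses occur at (X2, Y3) and (X5, Y5); at each, neither player gains by switching.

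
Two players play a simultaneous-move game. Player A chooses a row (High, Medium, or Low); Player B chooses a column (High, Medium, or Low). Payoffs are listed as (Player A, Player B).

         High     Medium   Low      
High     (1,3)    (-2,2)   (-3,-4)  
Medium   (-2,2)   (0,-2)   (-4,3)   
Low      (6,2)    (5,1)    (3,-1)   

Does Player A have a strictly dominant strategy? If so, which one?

Low

Check whether one of Player A's strategies beats all alternatives regardless of what the opponent does.
Low strictly dominates: vs High: 6 > each of {1, -2}; vs Medium: 5 > each of {-2, 0}; vs Low: 3 > each of {-3, -4}.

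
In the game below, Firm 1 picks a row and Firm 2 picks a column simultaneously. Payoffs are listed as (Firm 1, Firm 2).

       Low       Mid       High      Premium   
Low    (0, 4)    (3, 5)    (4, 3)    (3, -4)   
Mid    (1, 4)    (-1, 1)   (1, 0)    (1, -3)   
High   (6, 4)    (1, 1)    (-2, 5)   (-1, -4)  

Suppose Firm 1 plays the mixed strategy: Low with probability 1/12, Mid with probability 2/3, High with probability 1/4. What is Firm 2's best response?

Firm 2's best reply maximizes expected payoff against the mix.
Low: (1/12)·4 + (2/3)·4 + (1/4)·4 = 4
Mid: (1/12)·5 + (2/3)·1 + (1/4)·1 = 4/3
High: (1/12)·3 + (2/3)·0 + (1/4)·5 = 3/2
Premium: (1/12)·(-4) + (2/3)·(-3) + (1/4)·(-4) = -10/3
Highest expected payoff is 4, from Low.

Low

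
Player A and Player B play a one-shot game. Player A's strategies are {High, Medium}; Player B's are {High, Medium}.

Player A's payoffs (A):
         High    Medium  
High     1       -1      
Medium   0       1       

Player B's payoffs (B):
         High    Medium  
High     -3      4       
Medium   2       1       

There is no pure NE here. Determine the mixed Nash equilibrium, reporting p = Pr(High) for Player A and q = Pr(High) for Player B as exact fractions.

Each player's mixing probability is pinned down by making the *other* player indifferent.
Player B indifferent between High and Medium: p·(-3) + (1−p)·2 = p·4 + (1−p)·1 ⟹ 2 + (-5)p = 1 + 3p ⟹ p = 1/8.
Player A indifferent between High and Medium: q·1 + (1−q)·(-1) = q·0 + (1−q)·1 ⟹ (-1) + 2q = 1 + (-1)q ⟹ q = 2/3.

p = 1/8, q = 2/3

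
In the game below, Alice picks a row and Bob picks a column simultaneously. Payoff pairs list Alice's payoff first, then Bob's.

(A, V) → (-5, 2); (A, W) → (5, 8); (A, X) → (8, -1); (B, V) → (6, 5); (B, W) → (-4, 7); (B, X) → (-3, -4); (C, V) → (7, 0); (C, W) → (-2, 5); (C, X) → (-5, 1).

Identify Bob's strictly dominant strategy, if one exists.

W

A strategy is strictly dominant if it gives Bob a strictly higher payoff than every other strategy, against every choice by the opponent.
W strictly dominates: vs A: 8 > each of {2, -1}; vs B: 7 > each of {5, -4}; vs C: 5 > each of {0, 1}.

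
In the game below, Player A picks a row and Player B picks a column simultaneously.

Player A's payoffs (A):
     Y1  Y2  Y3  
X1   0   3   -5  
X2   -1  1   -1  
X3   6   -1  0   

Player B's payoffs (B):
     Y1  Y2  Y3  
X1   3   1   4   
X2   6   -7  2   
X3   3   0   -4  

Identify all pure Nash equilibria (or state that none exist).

A profile is a Nash equilibrium when each player is best-responding to the other.
Player A's best responses — vs Y1: X3 (payoff 6); vs Y2: X1 (payoff 3); vs Y3: X3 (payoff 0).
Player B's best responses — vs X1: Y3 (payoff 4); vs X2: Y1 (payoff 6); vs X3: Y1 (payoff 3).
The only mutual best response is (X3, Y1); neither player gains by switching there.

(X3, Y1)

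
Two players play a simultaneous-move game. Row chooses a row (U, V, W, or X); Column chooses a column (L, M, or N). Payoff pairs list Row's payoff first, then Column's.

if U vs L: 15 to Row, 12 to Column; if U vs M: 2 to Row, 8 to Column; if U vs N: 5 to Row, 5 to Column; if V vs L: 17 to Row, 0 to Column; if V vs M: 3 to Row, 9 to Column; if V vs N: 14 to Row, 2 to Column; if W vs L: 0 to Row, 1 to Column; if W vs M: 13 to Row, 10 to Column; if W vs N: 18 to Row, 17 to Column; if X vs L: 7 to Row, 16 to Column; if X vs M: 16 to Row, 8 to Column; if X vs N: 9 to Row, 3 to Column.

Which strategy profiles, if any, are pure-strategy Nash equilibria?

Check mutual best responses: a cell is a NE iff neither player can gain by unilaterally deviating.
Row's best responses — vs L: V (payoff 17); vs M: X (payoff 16); vs N: W (payoff 18).
Column's best responses — vs U: L (payoff 12); vs V: M (payoff 9); vs W: N (payoff 17); vs X: L (payoff 16).
The only mutual best response is (W, N); neither player gains by switching there.

(W, N)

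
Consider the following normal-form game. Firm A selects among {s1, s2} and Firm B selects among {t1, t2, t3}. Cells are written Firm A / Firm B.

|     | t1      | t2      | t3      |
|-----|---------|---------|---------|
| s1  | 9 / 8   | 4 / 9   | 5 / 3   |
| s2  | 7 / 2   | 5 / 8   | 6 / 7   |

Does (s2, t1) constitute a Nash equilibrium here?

No

Holding Firm B at t1: Firm A gets 7 from s2 but could get 9 by switching to s1. Firm A has a profitable deviation.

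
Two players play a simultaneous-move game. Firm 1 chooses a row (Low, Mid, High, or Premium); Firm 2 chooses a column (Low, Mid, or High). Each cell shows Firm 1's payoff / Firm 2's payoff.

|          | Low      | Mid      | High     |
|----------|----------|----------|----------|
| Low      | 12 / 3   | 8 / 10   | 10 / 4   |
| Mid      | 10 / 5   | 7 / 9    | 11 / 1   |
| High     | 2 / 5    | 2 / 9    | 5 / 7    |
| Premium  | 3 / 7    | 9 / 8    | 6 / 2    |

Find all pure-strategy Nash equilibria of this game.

Find each player's best response to every opponent strategy; NE are the intersections.
Firm 1's best responses — vs Low: Low (payoff 12); vs Mid: Premium (payoff 9); vs High: Mid (payoff 11).
Firm 2's best responses — vs Low: Mid (payoff 10); vs Mid: Mid (payoff 9); vs High: Mid (payoff 9); vs Premium: Mid (payoff 8).
The only mutual best response is (Premium, Mid); neither player gains by switching there.

(Premium, Mid)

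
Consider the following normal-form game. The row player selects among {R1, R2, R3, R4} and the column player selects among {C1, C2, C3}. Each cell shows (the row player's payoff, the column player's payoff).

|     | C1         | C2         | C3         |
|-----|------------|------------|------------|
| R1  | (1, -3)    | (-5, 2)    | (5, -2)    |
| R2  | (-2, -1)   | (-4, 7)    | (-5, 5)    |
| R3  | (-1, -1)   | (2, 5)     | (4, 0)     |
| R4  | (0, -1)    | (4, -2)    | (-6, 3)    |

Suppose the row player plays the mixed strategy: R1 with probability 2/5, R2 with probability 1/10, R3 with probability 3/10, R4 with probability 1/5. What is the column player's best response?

C2

Compute the column player's expected payoff from each pure strategy against the given mix.
C1: (2/5)·(-3) + (1/10)·(-1) + (3/10)·(-1) + (1/5)·(-1) = -9/5
C2: (2/5)·2 + (1/10)·7 + (3/10)·5 + (1/5)·(-2) = 13/5
C3: (2/5)·(-2) + (1/10)·5 + (3/10)·0 + (1/5)·3 = 3/10
Highest expected payoff is 13/5, from C2.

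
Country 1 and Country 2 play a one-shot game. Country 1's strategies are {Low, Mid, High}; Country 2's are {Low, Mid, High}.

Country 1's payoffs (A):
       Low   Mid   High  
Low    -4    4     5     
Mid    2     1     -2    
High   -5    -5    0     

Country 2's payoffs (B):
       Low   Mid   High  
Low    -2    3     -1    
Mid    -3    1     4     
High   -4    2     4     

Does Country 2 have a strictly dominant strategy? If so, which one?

No strictly dominant strategy

A strategy is strictly dominant if it gives Country 2 a strictly higher payoff than every other strategy, against every choice by the opponent.
Low is not dominant: against Low, Mid gives 3 > -2.
Mid is not dominant: against Mid, High gives 4 > 1.
High is not dominant: against Low, Mid gives 3 > -1.
No single strategy is best against every opponent action.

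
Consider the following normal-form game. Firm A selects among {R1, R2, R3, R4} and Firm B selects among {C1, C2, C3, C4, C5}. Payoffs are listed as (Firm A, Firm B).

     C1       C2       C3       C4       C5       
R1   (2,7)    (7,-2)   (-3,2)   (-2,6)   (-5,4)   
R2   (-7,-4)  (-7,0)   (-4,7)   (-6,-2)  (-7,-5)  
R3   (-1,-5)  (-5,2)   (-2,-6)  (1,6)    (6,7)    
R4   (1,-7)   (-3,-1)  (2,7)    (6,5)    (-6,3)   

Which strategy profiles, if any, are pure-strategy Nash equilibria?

Find each player's best response to every opponent strategy; NE are the intersections.
Firm A's best responses — vs C1: R1 (payoff 2); vs C2: R1 (payoff 7); vs C3: R4 (payoff 2); vs C4: R4 (payoff 6); vs C5: R3 (payoff 6).
Firm B's best responses — vs R1: C1 (payoff 7); vs R2: C3 (payoff 7); vs R3: C5 (payoff 7); vs R4: C3 (payoff 7).
Mutual best responses occur at (R1, C1), (R3, C5), and (R4, C3); at each, neither player gains by switching.

(R1, C1), (R3, C5), and (R4, C3)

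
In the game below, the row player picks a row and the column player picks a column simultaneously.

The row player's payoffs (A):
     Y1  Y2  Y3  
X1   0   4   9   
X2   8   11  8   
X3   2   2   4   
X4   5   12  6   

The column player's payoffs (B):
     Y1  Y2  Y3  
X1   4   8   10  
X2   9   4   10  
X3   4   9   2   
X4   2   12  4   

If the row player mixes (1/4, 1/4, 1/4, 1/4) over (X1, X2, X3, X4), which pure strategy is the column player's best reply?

The column player's best reply maximizes expected payoff against the mix.
Y1: (1/4)·4 + (1/4)·9 + (1/4)·4 + (1/4)·2 = 19/4
Y2: (1/4)·8 + (1/4)·4 + (1/4)·9 + (1/4)·12 = 33/4
Y3: (1/4)·10 + (1/4)·10 + (1/4)·2 + (1/4)·4 = 13/2
Highest expected payoff is 33/4, from Y2.

Y2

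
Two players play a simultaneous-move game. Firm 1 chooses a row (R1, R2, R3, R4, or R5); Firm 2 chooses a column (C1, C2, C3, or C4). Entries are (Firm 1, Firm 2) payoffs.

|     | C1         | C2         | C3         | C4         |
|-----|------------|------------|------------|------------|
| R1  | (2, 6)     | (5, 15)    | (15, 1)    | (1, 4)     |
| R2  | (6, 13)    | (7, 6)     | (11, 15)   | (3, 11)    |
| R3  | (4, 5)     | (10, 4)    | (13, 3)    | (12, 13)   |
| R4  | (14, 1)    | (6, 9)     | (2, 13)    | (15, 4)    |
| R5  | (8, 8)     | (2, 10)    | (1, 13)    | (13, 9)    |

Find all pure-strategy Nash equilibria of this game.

There is no pure-strategy Nash equilibrium

Check mutual best responses: a cell is a NE iff neither player can gain by unilaterally deviating.
Firm 1's best responses — vs C1: R4 (payoff 14); vs C2: R3 (payoff 10); vs C3: R1 (payoff 15); vs C4: R4 (payoff 15).
Firm 2's best responses — vs R1: C2 (payoff 15); vs R2: C3 (payoff 15); vs R3: C4 (payoff 13); vs R4: C3 (payoff 13); vs R5: C3 (payoff 13).
No cell has both players best-responding. For instance, Firm 1's best reply to C2 is R3, but against R3 Firm 2 prefers C4 over C2.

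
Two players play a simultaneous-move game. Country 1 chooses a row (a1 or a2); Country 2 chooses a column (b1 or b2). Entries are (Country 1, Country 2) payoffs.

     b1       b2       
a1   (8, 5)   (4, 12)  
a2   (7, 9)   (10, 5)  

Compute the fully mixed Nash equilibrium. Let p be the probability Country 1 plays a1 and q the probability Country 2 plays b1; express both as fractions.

In a mixed NE each player is indifferent between their pure strategies, so the opponent's mix sets the indifference.
Country 2 indifferent between b1 and b2: p·5 + (1−p)·9 = p·12 + (1−p)·5 ⟹ 9 + (-4)p = 5 + 7p ⟹ p = 4/11.
Country 1 indifferent between a1 and a2: q·8 + (1−q)·4 = q·7 + (1−q)·10 ⟹ 4 + 4q = 10 + (-3)q ⟹ q = 6/7.

p = 4/11, q = 6/7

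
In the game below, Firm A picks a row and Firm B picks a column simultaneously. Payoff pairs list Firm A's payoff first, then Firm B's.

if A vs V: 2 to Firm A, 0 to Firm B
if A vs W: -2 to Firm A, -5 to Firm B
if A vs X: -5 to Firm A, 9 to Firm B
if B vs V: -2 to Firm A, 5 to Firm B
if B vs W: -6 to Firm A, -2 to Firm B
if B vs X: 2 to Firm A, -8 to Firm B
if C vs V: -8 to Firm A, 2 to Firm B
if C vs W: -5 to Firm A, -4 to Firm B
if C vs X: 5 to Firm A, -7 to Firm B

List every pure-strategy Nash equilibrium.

A profile is a Nash equilibrium when each player is best-responding to the other.
Firm A's best responses — vs V: A (payoff 2); vs W: A (payoff -2); vs X: C (payoff 5).
Firm B's best responses — vs A: X (payoff 9); vs B: V (payoff 5); vs C: V (payoff 2).
No cell has both players best-responding. For instance, Firm A's best reply to X is C, but against C Firm B prefers V over X.

No pure-strategy Nash equilibrium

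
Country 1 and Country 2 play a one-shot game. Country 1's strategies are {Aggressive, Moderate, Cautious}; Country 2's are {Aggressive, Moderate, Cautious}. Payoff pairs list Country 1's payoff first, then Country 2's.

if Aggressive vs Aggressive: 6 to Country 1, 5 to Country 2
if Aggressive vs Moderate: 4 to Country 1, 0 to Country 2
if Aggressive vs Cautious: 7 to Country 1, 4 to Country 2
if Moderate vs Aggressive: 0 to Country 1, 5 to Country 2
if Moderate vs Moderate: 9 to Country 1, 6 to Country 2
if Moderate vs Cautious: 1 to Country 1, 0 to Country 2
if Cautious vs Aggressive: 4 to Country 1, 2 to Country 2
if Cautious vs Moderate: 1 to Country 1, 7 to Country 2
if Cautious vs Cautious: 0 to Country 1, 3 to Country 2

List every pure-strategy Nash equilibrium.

(Aggressive, Aggressive) and (Moderate, Moderate)

Find each player's best response to every opponent strategy; NE are the intersections.
Country 1's best responses — vs Aggressive: Aggressive (payoff 6); vs Moderate: Moderate (payoff 9); vs Cautious: Aggressive (payoff 7).
Country 2's best responses — vs Aggressive: Aggressive (payoff 5); vs Moderate: Moderate (payoff 6); vs Cautious: Moderate (payoff 7).
Mutual best responses occur at (Aggressive, Aggressive) and (Moderate, Moderate); at each, neither player gains by switching.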